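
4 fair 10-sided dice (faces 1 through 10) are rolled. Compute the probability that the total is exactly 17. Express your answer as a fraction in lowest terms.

There are 10^4 = 10000 equally likely outcomes.
The number of ordered 4-tuples from {1,…,10} summing to 17 is 480.
P(sum = 17) = 480/10000 = 6/125.

6/125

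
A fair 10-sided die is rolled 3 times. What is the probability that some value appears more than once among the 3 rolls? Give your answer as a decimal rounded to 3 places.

0.280

P(all 3 different) = 10/10 · 9/10 · ··· · 8/10 ≈ 0.720.
P(at least two equal) = 1 − 0.720 = 0.280.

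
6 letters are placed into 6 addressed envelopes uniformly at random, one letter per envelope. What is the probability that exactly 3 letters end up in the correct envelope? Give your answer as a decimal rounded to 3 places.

Choose which 3 of the 6 are fixed: C(6,3) = 20 ways.
The remaining 3 must have no fixed point: D(3) = 2.
P = 20·2/720 = 1/18 ≈ 0.056.

0.056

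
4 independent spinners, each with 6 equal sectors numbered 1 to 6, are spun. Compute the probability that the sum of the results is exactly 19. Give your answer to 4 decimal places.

0.0432

There are 6^4 = 1296 equally likely outcomes.
The number of ordered 4-tuples from {1,…,6} summing to 19 is 56.
P(sum = 19) = 56/1296 = 7/162 ≈ 0.0432.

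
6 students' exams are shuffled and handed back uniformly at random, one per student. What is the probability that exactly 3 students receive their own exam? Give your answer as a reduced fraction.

Choose which 3 of the 6 are fixed: C(6,3) = 20 ways.
The remaining 3 must have no fixed point: D(3) = 2.
P = 20·2/720 = 1/18.

1/18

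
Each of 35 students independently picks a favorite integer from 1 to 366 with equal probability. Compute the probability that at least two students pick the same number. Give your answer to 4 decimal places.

0.8135

It's easier to compute the probability that all 35 are distinct.
P(all distinct) = 366/366 · 365/366 · ··· · 332/366 ≈ 0.1865.
So the probability of at least one match is 1 − 0.1865 = 0.8135.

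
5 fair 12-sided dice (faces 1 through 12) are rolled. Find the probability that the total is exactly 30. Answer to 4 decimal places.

There are 12^5 = 248832 equally likely outcomes.
The number of ordered 5-tuples from {1,…,12} summing to 30 is 11901.
P(sum = 30) = 11901/248832 = 3967/82944 ≈ 0.0478.

0.0478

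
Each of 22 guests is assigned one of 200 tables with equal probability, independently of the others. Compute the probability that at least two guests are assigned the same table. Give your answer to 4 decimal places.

It's easier to compute the probability that all 22 are distinct.
P(all distinct) = 200/200 · 199/200 · ··· · 179/200 ≈ 0.3016.
So the probability of at least one match is 1 − 0.3016 = 0.6984.

0.6984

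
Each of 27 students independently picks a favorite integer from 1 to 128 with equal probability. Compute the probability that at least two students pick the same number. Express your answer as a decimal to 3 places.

0.948

It's easier to compute the probability that all 27 are distinct.
P(all distinct) = 128/128 · 127/128 · ··· · 102/128 ≈ 0.052.
So the probability of at least one match is 1 − 0.052 = 0.948.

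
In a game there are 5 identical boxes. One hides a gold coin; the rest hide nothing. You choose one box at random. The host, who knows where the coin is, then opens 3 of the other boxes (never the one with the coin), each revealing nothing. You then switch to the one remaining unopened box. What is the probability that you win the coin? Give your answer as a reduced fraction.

Your original box holds the coin with probability 1/5, so the other 4 collectively hold it with probability 4/5.
The host can always find 3 empty boxes to open, so the reveals don't change that 4/5; it is now spread over the 1 remaining unopened box.
P(win by switching) = (4/5) · (1/1) = 4/5.

4/5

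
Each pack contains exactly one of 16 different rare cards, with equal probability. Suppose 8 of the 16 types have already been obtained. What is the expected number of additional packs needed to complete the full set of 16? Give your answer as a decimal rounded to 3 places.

Starting from 8 distinct types, each trial gives a new one with probability (16−i)/16 when i types are held, so the wait for the next new type is 16/(16−i).
E = 16/8 + 16/7 + 16/6 + 16/5 + 16/4 + 16/3 + 16/2 + 16/1 = 1522/35 ≈ 43.486.

43.486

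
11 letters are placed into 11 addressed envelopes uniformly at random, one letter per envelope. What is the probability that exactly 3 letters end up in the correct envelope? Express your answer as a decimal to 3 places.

Choose which 3 of the 11 are fixed: C(11,3) = 165 ways.
The remaining 8 must have no fixed point: D(8) = 14833.
P = 165·14833/39916800 = 2119/34560 ≈ 0.061.

0.061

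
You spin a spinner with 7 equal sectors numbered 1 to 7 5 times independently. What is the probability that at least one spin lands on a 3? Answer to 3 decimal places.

0.537

P(no spin lands on a 3) = (6/7)^5 ≈ 0.463.
P(at least one) = 1 − 0.463 = 0.537.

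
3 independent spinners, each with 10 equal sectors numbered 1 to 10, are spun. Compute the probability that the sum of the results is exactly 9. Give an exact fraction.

7/250

There are 10^3 = 1000 equally likely outcomes.
The number of ordered 3-tuples from {1,…,10} summing to 9 is 28.
P(sum = 9) = 28/1000 = 7/250.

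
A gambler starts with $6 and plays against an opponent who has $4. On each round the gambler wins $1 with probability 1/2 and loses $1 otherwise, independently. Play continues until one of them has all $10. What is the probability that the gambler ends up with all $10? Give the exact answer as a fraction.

With a fair step, P(i) = ½P(i−1) + ½P(i+1) with P(0)=0, P(10)=1 has the linear solution P(i) = i/10.
P(6) = 6/10 = 3/5.

3/5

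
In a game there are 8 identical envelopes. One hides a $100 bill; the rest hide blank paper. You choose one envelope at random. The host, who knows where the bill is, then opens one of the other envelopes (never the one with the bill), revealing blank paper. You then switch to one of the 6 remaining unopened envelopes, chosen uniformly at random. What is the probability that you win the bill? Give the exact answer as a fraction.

Your original envelope holds the bill with probability 1/8, so the other 7 collectively hold it with probability 7/8.
The host can always find an empty envelope to open, so this doesn't change that 7/8; it is now spread over the 6 remaining unopened envelopes.
P(win by switching) = (7/8) · (1/6) = 7/48.

7/48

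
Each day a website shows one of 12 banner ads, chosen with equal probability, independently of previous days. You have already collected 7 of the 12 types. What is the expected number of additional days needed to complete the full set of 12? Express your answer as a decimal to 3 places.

27.400

Starting from 7 distinct types, each trial gives a new one with probability (12−i)/12 when i types are held, so the wait for the next new type is 12/(12−i).
E = 12/5 + 12/4 + 12/3 + 12/2 + 12/1 = 137/5 ≈ 27.400.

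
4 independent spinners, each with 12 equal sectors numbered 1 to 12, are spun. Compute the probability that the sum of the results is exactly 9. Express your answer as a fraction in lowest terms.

There are 12^4 = 20736 equally likely outcomes.
The number of ordered 4-tuples from {1,…,12} summing to 9 is 56.
P(sum = 9) = 56/20736 = 7/2592.

7/2592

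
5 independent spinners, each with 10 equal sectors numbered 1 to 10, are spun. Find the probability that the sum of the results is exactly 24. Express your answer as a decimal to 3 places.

There are 10^5 = 100000 equally likely outcomes.
The number of ordered 5-tuples from {1,…,10} summing to 24 is 5280.
P(sum = 24) = 5280/100000 = 33/625 ≈ 0.053.

0.053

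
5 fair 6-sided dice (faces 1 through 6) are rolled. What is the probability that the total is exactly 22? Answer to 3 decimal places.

0.054

There are 6^5 = 7776 equally likely outcomes.
The number of ordered 5-tuples from {1,…,6} summing to 22 is 420.
P(sum = 22) = 420/7776 = 35/648 ≈ 0.054.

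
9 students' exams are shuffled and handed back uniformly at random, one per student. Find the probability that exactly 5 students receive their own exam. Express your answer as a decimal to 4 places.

0.0031

Choose which 5 of the 9 are fixed: C(9,5) = 126 ways.
The remaining 4 must have no fixed point: D(4) = 9.
P = 126·9/362880 = 1/320 ≈ 0.0031.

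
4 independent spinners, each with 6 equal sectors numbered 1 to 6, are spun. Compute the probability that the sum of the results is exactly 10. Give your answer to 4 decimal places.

There are 6^4 = 1296 equally likely outcomes.
The number of ordered 4-tuples from {1,…,6} summing to 10 is 80.
P(sum = 10) = 80/1296 = 5/81 ≈ 0.0617.

0.0617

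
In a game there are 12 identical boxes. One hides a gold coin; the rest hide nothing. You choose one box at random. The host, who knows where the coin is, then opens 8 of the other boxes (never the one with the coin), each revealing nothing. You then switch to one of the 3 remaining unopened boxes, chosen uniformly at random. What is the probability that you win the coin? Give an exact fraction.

11/36

Your original box holds the coin with probability 1/12, so the other 11 collectively hold it with probability 11/12.
The host can always find 8 empty boxes to open, so the reveals don't change that 11/12; it is now spread over the 3 remaining unopened boxes.
P(win by switching) = (11/12) · (1/3) = 11/36.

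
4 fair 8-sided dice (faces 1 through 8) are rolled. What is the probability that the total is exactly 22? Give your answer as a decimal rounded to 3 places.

0.060

There are 8^4 = 4096 equally likely outcomes.
The number of ordered 4-tuples from {1,…,8} summing to 22 is 246.
P(sum = 22) = 246/4096 = 123/2048 ≈ 0.060.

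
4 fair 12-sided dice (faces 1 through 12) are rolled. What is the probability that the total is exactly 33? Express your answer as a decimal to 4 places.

There are 12^4 = 20736 equally likely outcomes.
The number of ordered 4-tuples from {1,…,12} summing to 33 is 736.
P(sum = 33) = 736/20736 = 23/648 ≈ 0.0355.

0.0355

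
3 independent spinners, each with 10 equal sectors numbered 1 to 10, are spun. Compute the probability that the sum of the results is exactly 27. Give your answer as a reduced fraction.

1/100

There are 10^3 = 1000 equally likely outcomes.
The number of ordered 3-tuples from {1,…,10} summing to 27 is 10.
P(sum = 27) = 10/1000 = 1/100.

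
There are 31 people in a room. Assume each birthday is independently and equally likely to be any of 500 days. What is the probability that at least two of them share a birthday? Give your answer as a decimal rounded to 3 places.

0.613

It's easier to compute the probability that all 31 are distinct.
P(all distinct) = 500/500 · 499/500 · ··· · 470/500 ≈ 0.387.
So the probability of at least one match is 1 − 0.387 = 0.613.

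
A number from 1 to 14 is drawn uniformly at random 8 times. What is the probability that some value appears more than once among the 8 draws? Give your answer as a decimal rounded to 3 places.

P(all 8 different) = 14/14 · 13/14 · ··· · 7/14 ≈ 0.082.
P(at least two equal) = 1 − 0.082 = 0.918.

0.918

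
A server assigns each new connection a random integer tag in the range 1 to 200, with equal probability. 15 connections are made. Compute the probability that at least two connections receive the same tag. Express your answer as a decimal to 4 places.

It's easier to compute the probability that all 15 are distinct.
P(all distinct) = 200/200 · 199/200 · ··· · 186/200 ≈ 0.5838.
So the probability of at least one match is 1 − 0.5838 = 0.4162.

0.4162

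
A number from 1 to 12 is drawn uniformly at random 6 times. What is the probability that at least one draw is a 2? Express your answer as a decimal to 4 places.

0.4067

P(no draw is a 2) = (11/12)^6 ≈ 0.5933.
P(at least one) = 1 − 0.5933 = 0.4067.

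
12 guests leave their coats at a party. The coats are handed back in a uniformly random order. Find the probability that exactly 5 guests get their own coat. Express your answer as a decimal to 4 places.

0.0031

Choose which 5 of the 12 are fixed: C(12,5) = 792 ways.
The remaining 7 must have no fixed point: D(7) = 1854.
P = 792·1854/479001600 = 103/33600 ≈ 0.0031.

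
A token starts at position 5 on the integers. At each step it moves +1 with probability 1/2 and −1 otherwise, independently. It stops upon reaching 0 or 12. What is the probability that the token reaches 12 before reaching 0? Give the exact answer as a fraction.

5/12

With a fair step, P(i) = ½P(i−1) + ½P(i+1) with P(0)=0, P(12)=1 has the linear solution P(i) = i/12.
P(5) = 5/12.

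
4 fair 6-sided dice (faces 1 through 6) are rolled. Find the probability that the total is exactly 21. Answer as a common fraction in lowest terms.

5/324

There are 6^4 = 1296 equally likely outcomes.
The number of ordered 4-tuples from {1,…,6} summing to 21 is 20.
P(sum = 21) = 20/1296 = 5/324.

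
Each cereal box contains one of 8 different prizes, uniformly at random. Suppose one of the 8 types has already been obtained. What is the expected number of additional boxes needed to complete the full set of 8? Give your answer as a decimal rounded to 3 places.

20.743

Starting from 1 distinct type, each trial gives a new one with probability (8−i)/8 when i types are held, so the wait for the next new type is 8/(8−i).
E = 8/7 + 8/6 + 8/5 + 8/4 + 8/3 + 8/2 + 8/1 = 726/35 ≈ 20.743.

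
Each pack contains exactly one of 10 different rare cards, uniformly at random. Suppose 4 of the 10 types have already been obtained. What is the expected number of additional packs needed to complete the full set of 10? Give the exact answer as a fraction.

49/2

Starting from 4 distinct types, each trial gives a new one with probability (10−i)/10 when i types are held, so the wait for the next new type is 10/(10−i).
E = 10/6 + 10/5 + 10/4 + 10/3 + 10/2 + 10/1 = 49/2.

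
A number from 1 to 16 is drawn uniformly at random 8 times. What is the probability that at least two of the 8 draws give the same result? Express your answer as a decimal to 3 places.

0.879

P(all 8 different) = 16/16 · 15/16 · ··· · 9/16 ≈ 0.121.
P(at least two equal) = 1 − 0.121 = 0.879.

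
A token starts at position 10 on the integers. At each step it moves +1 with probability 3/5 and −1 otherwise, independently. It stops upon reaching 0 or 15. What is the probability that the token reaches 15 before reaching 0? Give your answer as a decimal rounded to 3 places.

Let r = q/p = (2/5)/(3/5) = 2/3. The recurrence P(i) = p·P(i+1) + q·P(i−1) with P(0)=0, P(15)=1 gives P(i) = (1 − r^i)/(1 − r^15).
P(10) = (1 − (2/3)^10) / (1 − (2/3)^15) = 66825/67849 ≈ 0.985.

0.985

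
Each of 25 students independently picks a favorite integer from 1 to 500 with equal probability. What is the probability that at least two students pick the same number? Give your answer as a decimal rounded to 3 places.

It's easier to compute the probability that all 25 are distinct.
P(all distinct) = 500/500 · 499/500 · ··· · 476/500 ≈ 0.543.
So the probability of at least one match is 1 − 0.543 = 0.457.

0.457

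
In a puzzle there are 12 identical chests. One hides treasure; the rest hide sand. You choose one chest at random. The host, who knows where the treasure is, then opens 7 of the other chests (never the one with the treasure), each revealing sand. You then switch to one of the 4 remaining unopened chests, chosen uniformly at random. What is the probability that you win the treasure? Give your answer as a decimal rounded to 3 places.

0.229

Your original chest holds the treasure with probability 1/12, so the other 11 collectively hold it with probability 11/12.
The host can always find 7 empty chests to open, so the reveals don't change that 11/12; it is now spread over the 4 remaining unopened chests.
P(win by switching) = (11/12) · (1/4) = 11/48 ≈ 0.229.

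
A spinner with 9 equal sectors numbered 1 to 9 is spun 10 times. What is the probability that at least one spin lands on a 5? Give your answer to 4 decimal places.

P(no spin lands on a 5) = (8/9)^10 ≈ 0.3079.
P(at least one) = 1 − 0.3079 = 0.6921.

0.6921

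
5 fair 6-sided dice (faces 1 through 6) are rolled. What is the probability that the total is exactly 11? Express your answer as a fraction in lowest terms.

There are 6^5 = 7776 equally likely outcomes.
The number of ordered 5-tuples from {1,…,6} summing to 11 is 205.
P(sum = 11) = 205/7776.

205/7776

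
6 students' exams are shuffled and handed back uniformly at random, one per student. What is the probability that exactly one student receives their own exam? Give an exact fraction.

Choose which one is fixed: C(6,1) = 6 ways.
The remaining 5 must have no fixed point: D(5) = 44.
P = 6·44/720 = 11/30.

11/30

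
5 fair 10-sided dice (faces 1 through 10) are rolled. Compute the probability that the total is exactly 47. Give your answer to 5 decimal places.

0.00035

There are 10^5 = 100000 equally likely outcomes.
The number of ordered 5-tuples from {1,…,10} summing to 47 is 35.
P(sum = 47) = 35/100000 = 7/20000 ≈ 0.00035.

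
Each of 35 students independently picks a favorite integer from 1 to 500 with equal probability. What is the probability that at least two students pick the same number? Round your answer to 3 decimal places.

0.704

It's easier to compute the probability that all 35 are distinct.
P(all distinct) = 500/500 · 499/500 · ··· · 466/500 ≈ 0.296.
So the probability of at least one match is 1 − 0.296 = 0.704.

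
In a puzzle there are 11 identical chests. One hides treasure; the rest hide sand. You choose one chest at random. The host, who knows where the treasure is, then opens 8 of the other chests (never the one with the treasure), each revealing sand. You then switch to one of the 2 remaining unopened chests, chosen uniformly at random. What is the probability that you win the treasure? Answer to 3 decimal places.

Your original chest holds the treasure with probability 1/11, so the other 10 collectively hold it with probability 10/11.
The host can always find 8 empty chests to open, so the reveals don't change that 10/11; it is now spread over the 2 remaining unopened chests.
P(win by switching) = (10/11) · (1/2) = 5/11 ≈ 0.455.

0.455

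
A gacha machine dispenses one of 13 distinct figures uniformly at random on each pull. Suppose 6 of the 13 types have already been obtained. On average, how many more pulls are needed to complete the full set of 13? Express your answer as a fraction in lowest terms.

Starting from 6 distinct types, each trial gives a new one with probability (13−i)/13 when i types are held, so the wait for the next new type is 13/(13−i).
E = 13/7 + 13/6 + 13/5 + 13/4 + 13/3 + 13/2 + 13/1 = 4719/140.

4719/140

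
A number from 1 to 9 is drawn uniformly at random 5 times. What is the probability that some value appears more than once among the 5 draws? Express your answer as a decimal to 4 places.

0.7439

P(all 5 different) = 9/9 · 8/9 · ··· · 5/9 ≈ 0.2561.
P(at least two equal) = 1 − 0.2561 = 0.7439.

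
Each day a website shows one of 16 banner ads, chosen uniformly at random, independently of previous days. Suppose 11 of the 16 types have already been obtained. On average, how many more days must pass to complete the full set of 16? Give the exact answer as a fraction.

548/15

Starting from 11 distinct types, each trial gives a new one with probability (16−i)/16 when i types are held, so the wait for the next new type is 16/(16−i).
E = 16/5 + 16/4 + 16/3 + 16/2 + 16/1 = 548/15.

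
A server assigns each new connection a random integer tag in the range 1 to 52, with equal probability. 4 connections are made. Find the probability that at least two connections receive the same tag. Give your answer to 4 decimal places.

0.1114

It's easier to compute the probability that all 4 are distinct.
P(all distinct) = 52/52 · 51/52 · ··· · 49/52 ≈ 0.8886.
So the probability of at least one match is 1 − 0.8886 = 0.1114.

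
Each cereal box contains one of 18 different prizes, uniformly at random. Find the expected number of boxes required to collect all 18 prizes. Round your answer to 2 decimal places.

After i distinct types are collected, each trial gives a new one with probability (18−i)/18, so the expected wait for the next new type is 18/(18−i).
E = 18/18 + 18/17 + 18/16 + 18/15 + 18/14 + 18/13 + 18/12 + 18/11 + 18/10 + 18/9 + 18/8 + 18/7 + 18/6 + 18/5 + 18/4 + 18/3 + 18/2 + 18/1 = 42822903/680680 ≈ 62.91.

62.91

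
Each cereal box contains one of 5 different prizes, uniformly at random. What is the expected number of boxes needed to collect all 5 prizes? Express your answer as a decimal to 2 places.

After i distinct types are collected, each trial gives a new one with probability (5−i)/5, so the expected wait for the next new type is 5/(5−i).
E = 5/5 + 5/4 + 5/3 + 5/2 + 5/1 = 137/12 ≈ 11.42.

11.42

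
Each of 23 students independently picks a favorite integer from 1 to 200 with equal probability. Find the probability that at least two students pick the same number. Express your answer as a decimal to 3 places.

It's easier to compute the probability that all 23 are distinct.
P(all distinct) = 200/200 · 199/200 · ··· · 178/200 ≈ 0.268.
So the probability of at least one match is 1 − 0.268 = 0.732.

0.732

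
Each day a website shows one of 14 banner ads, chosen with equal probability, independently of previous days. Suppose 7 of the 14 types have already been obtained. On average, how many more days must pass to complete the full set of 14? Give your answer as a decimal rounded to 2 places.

Starting from 7 distinct types, each trial gives a new one with probability (14−i)/14 when i types are held, so the wait for the next new type is 14/(14−i).
E = 14/7 + 14/6 + 14/5 + 14/4 + 14/3 + 14/2 + 14/1 = 363/10 ≈ 36.30.

36.30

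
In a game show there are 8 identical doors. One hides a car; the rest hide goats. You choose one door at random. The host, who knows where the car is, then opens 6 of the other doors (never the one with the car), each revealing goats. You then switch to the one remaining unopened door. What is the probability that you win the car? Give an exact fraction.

Your original door holds the car with probability 1/8, so the other 7 collectively hold it with probability 7/8.
The host can always find 6 empty doors to open, so the reveals don't change that 7/8; it is now spread over the 1 remaining unopened door.
P(win by switching) = (7/8) · (1/1) = 7/8.

7/8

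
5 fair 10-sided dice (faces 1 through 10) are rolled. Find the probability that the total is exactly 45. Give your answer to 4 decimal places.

0.0013

There are 10^5 = 100000 equally likely outcomes.
The number of ordered 5-tuples from {1,…,10} summing to 45 is 126.
P(sum = 45) = 126/100000 = 63/50000 ≈ 0.0013.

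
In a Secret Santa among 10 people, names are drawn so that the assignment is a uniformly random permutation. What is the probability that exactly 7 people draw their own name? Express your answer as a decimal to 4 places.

Choose which 7 of the 10 are fixed: C(10,7) = 120 ways.
The remaining 3 must have no fixed point: D(3) = 2.
P = 120·2/3628800 = 1/15120 ≈ 0.0001.

0.0001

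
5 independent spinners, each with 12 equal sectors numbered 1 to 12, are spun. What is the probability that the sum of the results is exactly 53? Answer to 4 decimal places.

0.0013

There are 12^5 = 248832 equally likely outcomes.
The number of ordered 5-tuples from {1,…,12} summing to 53 is 330.
P(sum = 53) = 330/248832 = 55/41472 ≈ 0.0013.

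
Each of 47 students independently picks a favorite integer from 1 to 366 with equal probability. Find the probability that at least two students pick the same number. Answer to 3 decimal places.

It's easier to compute the probability that all 47 are distinct.
P(all distinct) = 366/366 · 365/366 · ··· · 320/366 ≈ 0.046.
So the probability of at least one match is 1 − 0.046 = 0.954.

0.954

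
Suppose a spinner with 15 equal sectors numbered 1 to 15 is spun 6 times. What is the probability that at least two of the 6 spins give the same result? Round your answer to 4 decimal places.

P(all 6 different) = 15/15 · 14/15 · ··· · 10/15 ≈ 0.3164.
P(at least two equal) = 1 − 0.3164 = 0.6836.

0.6836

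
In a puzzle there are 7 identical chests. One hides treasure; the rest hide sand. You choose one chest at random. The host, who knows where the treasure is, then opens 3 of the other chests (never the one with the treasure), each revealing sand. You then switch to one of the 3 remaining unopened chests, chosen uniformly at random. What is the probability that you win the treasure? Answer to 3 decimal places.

0.286

Your original chest holds the treasure with probability 1/7, so the other 6 collectively hold it with probability 6/7.
The host can always find 3 empty chests to open, so the reveals don't change that 6/7; it is now spread over the 3 remaining unopened chests.
P(win by switching) = (6/7) · (1/3) = 2/7 ≈ 0.286.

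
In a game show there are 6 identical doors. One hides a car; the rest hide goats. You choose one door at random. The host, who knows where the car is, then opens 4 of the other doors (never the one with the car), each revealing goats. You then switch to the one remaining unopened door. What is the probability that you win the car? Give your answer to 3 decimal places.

Your original door holds the car with probability 1/6, so the other 5 collectively hold it with probability 5/6.
The host can always find 4 empty doors to open, so the reveals don't change that 5/6; it is now spread over the 1 remaining unopened door.
P(win by switching) = (5/6) · (1/1) = 5/6 ≈ 0.833.

0.833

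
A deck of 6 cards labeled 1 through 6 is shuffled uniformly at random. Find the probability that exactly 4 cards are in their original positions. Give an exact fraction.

Choose which 4 of the 6 are fixed: C(6,4) = 15 ways.
The remaining 2 must have no fixed point: D(2) = 1.
P = 15·1/720 = 1/48.

1/48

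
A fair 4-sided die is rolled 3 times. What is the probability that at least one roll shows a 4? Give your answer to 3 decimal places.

0.578

P(no roll shows a 4) = (3/4)^3 ≈ 0.422.
P(at least one) = 1 − 0.422 = 0.578.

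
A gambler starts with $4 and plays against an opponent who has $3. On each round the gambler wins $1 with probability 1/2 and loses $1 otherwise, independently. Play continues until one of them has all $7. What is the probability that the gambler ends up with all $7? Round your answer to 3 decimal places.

With a fair step, P(i) = ½P(i−1) + ½P(i+1) with P(0)=0, P(7)=1 has the linear solution P(i) = i/7.
P(4) = 4/7 ≈ 0.571.

0.571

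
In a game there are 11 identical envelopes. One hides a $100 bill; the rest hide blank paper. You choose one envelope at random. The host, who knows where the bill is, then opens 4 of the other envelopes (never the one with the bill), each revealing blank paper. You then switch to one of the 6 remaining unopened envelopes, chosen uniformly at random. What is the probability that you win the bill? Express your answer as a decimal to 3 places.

0.152

Your original envelope holds the bill with probability 1/11, so the other 10 collectively hold it with probability 10/11.
The host can always find 4 empty envelopes to open, so the reveals don't change that 10/11; it is now spread over the 6 remaining unopened envelopes.
P(win by switching) = (10/11) · (1/6) = 5/33 ≈ 0.152.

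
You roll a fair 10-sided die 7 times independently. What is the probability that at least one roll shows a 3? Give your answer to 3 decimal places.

P(no roll shows a 3) = (9/10)^7 ≈ 0.478.
P(at least one) = 1 − 0.478 = 0.522.

0.522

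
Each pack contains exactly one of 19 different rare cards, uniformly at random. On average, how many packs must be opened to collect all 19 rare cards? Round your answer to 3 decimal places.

After i distinct types are collected, each trial gives a new one with probability (19−i)/19, so the expected wait for the next new type is 19/(19−i).
E = 19/19 + 19/18 + 19/17 + 19/16 + 19/15 + 19/14 + 19/13 + 19/12 + 19/11 + 19/10 + 19/9 + 19/8 + 19/7 + 19/6 + 19/5 + 19/4 + 19/3 + 19/2 + 19/1 = 275295799/4084080 ≈ 67.407.

67.407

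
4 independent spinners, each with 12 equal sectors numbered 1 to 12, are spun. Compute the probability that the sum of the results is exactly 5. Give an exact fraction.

There are 12^4 = 20736 equally likely outcomes.
The number of ordered 4-tuples from {1,…,12} summing to 5 is 4.
P(sum = 5) = 4/20736 = 1/5184.

1/5184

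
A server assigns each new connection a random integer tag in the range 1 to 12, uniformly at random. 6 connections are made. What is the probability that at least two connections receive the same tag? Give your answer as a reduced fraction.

1343/1728

It's easier to compute the probability that all 6 are distinct.
P(all distinct) = 12/12 · 11/12 · ··· · 7/12 = 385/1728.
So the probability of at least one match is 1 − 385/1728 = 1343/1728.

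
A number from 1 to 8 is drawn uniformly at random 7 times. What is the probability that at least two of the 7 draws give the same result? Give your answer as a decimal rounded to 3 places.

P(all 7 different) = 8/8 · 7/8 · ··· · 2/8 ≈ 0.019.
P(at least two equal) = 1 − 0.019 = 0.981.

0.981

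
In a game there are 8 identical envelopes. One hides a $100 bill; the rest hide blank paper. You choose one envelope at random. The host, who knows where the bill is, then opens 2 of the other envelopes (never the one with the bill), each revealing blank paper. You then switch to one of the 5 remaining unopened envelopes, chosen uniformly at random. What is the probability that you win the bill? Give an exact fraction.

Your original envelope holds the bill with probability 1/8, so the other 7 collectively hold it with probability 7/8.
The host can always find 2 empty envelopes to open, so the reveals don't change that 7/8; it is now spread over the 5 remaining unopened envelopes.
P(win by switching) = (7/8) · (1/5) = 7/40.

7/40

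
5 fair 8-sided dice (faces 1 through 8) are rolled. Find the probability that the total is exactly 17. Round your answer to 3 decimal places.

0.045

There are 8^5 = 32768 equally likely outcomes.
The number of ordered 5-tuples from {1,…,8} summing to 17 is 1470.
P(sum = 17) = 1470/32768 = 735/16384 ≈ 0.045.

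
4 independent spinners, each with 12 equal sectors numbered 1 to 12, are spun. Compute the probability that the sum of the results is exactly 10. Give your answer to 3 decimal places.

There are 12^4 = 20736 equally likely outcomes.
The number of ordered 4-tuples from {1,…,12} summing to 10 is 84.
P(sum = 10) = 84/20736 = 7/1728 ≈ 0.004.

0.004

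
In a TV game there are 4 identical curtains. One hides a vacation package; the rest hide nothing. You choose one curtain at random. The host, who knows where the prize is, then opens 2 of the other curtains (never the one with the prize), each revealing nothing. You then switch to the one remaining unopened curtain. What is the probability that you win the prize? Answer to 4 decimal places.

0.7500

Your original curtain holds the prize with probability 1/4, so the other 3 collectively hold it with probability 3/4.
The host can always find 2 empty curtains to open, so the reveals don't change that 3/4; it is now spread over the 1 remaining unopened curtain.
P(win by switching) = (3/4) · (1/1) = 3/4 ≈ 0.7500.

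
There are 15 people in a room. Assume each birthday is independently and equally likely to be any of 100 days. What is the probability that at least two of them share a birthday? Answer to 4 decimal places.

It's easier to compute the probability that all 15 are distinct.
P(all distinct) = 100/100 · 99/100 · ··· · 86/100 ≈ 0.3313.
So the probability of at least one match is 1 − 0.3313 = 0.6687.

0.6687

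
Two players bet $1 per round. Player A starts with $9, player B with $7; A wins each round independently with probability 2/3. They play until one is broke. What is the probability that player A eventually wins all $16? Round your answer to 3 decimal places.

Let r = q/p = (1/3)/(2/3) = 1/2. The recurrence P(i) = p·P(i+1) + q·P(i−1) with P(0)=0, P(16)=1 gives P(i) = (1 − r^i)/(1 − r^16).
P(9) = (1 − (1/2)^9) / (1 − (1/2)^16) = 65408/65535 ≈ 0.998.

0.998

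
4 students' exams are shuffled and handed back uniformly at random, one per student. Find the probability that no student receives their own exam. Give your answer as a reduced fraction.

This is the derangement probability: permutations of 4 with no fixed point.
D(4) = 4! · (1 − 1/1! + 1/2! − ··· + (−1)^4/4!) = 9.
P = 9/24 = 3/8.

3/8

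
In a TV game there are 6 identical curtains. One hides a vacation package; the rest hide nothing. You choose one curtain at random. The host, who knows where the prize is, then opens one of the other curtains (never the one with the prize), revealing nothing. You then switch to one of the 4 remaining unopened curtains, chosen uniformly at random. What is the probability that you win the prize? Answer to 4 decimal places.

Your original curtain holds the prize with probability 1/6, so the other 5 collectively hold it with probability 5/6.
The host can always find an empty curtain to open, so this doesn't change that 5/6; it is now spread over the 4 remaining unopened curtains.
P(win by switching) = (5/6) · (1/4) = 5/24 ≈ 0.2083.

0.2083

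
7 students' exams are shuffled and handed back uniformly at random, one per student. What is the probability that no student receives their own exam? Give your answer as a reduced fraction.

103/280

This is the derangement probability: permutations of 7 with no fixed point.
D(7) = 7! · (1 − 1/1! + 1/2! − ··· + (−1)^7/7!) = 1854.
P = 1854/5040 = 103/280.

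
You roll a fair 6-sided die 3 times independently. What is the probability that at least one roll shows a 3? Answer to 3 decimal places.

0.421

P(no roll shows a 3) = (5/6)^3 ≈ 0.579.
P(at least one) = 1 − 0.579 = 0.421.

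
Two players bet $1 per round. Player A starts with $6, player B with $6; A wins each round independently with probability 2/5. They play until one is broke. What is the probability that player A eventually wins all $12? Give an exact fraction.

Let r = q/p = (3/5)/(2/5) = 3/2. The recurrence P(i) = p·P(i+1) + q·P(i−1) with P(0)=0, P(12)=1 gives P(i) = (1 − r^i)/(1 − r^12).
P(6) = (1 − (3/2)^6) / (1 − (3/2)^12) = 64/793.

64/793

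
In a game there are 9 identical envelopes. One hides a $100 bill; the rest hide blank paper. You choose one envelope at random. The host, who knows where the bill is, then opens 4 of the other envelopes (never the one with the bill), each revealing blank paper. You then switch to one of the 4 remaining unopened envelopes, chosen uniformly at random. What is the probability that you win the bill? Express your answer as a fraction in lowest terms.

2/9

Your original envelope holds the bill with probability 1/9, so the other 8 collectively hold it with probability 8/9.
The host can always find 4 empty envelopes to open, so the reveals don't change that 8/9; it is now spread over the 4 remaining unopened envelopes.
P(win by switching) = (8/9) · (1/4) = 2/9.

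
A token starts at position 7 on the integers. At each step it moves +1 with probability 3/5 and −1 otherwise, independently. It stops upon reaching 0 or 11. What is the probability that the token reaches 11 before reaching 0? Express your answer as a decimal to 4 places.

Let r = q/p = (2/5)/(3/5) = 2/3. The recurrence P(i) = p·P(i+1) + q·P(i−1) with P(0)=0, P(11)=1 gives P(i) = (1 − r^i)/(1 − r^11).
P(7) = (1 − (2/3)^7) / (1 − (2/3)^11) = 166779/175099 ≈ 0.9525.

0.9525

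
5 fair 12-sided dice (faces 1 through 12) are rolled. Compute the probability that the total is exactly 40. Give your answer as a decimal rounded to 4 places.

0.0328

There are 12^5 = 248832 equally likely outcomes.
The number of ordered 5-tuples from {1,…,12} summing to 40 is 8151.
P(sum = 40) = 8151/248832 = 2717/82944 ≈ 0.0328.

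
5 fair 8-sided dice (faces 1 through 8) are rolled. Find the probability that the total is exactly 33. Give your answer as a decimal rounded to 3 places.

0.010

There are 8^5 = 32768 equally likely outcomes.
The number of ordered 5-tuples from {1,…,8} summing to 33 is 330.
P(sum = 33) = 330/32768 = 165/16384 ≈ 0.010.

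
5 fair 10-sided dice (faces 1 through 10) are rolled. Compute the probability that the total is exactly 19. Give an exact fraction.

There are 10^5 = 100000 equally likely outcomes.
The number of ordered 5-tuples from {1,…,10} summing to 19 is 2710.
P(sum = 19) = 2710/100000 = 271/10000.

271/10000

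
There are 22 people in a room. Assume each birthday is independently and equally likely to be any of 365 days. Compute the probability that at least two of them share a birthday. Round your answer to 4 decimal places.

It's easier to compute the probability that all 22 are distinct.
P(all distinct) = 365/365 · 364/365 · ··· · 344/365 ≈ 0.5243.
So the probability of at least one match is 1 − 0.5243 = 0.4757.

0.4757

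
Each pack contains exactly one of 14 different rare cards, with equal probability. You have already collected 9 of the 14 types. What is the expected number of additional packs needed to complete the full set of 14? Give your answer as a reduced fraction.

Starting from 9 distinct types, each trial gives a new one with probability (14−i)/14 when i types are held, so the wait for the next new type is 14/(14−i).
E = 14/5 + 14/4 + 14/3 + 14/2 + 14/1 = 959/30.

959/30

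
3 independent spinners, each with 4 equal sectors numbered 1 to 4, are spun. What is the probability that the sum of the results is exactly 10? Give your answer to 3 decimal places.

0.094

There are 4^3 = 64 equally likely outcomes.
The number of ordered 3-tuples from {1,…,4} summing to 10 is 6.
P(sum = 10) = 6/64 = 3/32 ≈ 0.094.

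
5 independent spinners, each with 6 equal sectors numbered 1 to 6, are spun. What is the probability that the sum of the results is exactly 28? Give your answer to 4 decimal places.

0.0019

There are 6^5 = 7776 equally likely outcomes.
The number of ordered 5-tuples from {1,…,6} summing to 28 is 15.
P(sum = 28) = 15/7776 = 5/2592 ≈ 0.0019.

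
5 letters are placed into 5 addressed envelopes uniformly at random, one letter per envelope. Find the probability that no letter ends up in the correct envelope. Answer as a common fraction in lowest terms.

11/30

This is the derangement probability: permutations of 5 with no fixed point.
D(5) = 5! · (1 − 1/1! + 1/2! − ··· + (−1)^5/5!) = 44.
P = 44/120 = 11/30.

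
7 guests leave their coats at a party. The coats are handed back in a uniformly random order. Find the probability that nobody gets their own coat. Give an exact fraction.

103/280

This is the derangement probability: permutations of 7 with no fixed point.
D(7) = 7! · (1 − 1/1! + 1/2! − ··· + (−1)^7/7!) = 1854.
P = 1854/5040 = 103/280.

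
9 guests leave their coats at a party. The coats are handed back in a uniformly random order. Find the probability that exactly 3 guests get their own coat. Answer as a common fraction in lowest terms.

53/864

Choose which 3 of the 9 are fixed: C(9,3) = 84 ways.
The remaining 6 must have no fixed point: D(6) = 265.
P = 84·265/362880 = 53/864.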